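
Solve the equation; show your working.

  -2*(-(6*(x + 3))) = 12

Step 1. [-2*(-(6*(x + 3))) = 12] divide by the outer -2 ⇒ div: -(6*(x + 3)) = -6.
Step 2. [-(6*(x + 3)) = -6] leading − — multiply by −1 ⇒ neg: 6*(x + 3) = 6.
Step 3. [6*(x + 3) = 6] divide by the outer 6, so div: x + 3 = 1.
Step 4. [x + 3 = 1] subtract 3: x sits inside (… + 3). So sub: x = -2.

Answer: x ∈ {-2}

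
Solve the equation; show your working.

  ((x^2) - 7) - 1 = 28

Step 1. [((x^2) - 7) - 1 = 28] the outer -1 inverts by adding 1. So sub: (x^2) - 7 = 29.
Step 2. [(x^2) - 7 = 29] the outer -7 inverts by adding 7, so sub: x^2 = 36.
Step 3. [x^2 = 36] 36 ≥ 0, LHS is (·)² — take ±√. So sqrt: x = 6 or -6.

Answer: x ∈ {-6, 6}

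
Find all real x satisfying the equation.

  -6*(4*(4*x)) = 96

Step 1. [-6*(4*(4*x)) = 96] -6 out front; divide by -6, so div: 4*(4*x) = -16.
Step 2. [4*(4*x) = -16] divide by the outer 4. So div: 4*x = -4.
Step 3. [4*x = -4] LHS = 4·(…); ÷4 both sides, so div: x = -1.

Answer: x ∈ {-1}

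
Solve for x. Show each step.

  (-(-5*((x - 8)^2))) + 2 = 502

Step 1. [(-(-5*((x - 8)^2))) + 2 = 502] the outer +2 inverts by subtracting 2. So sub: -(-5*((x - 8)^2)) = 500.
Step 2. [-(-5*((x - 8)^2)) = 500] leading − — multiply by −1, so neg: -5*((x - 8)^2) = -500.
Step 3. [-5*((x - 8)^2) = -500] leading coefficient -5: divide by -5, so div: (x - 8)^2 = 100.
Step 4. [(x - 8)^2 = 100] 100 ≥ 0, LHS is (·)² — take ±√ ⇒ sqrt: x - 8 = 10 or -10.
Step 5. [x - 8 = 10 or -10] 8 comes off first (add 8), so sub: x = 18 or -2.

Answer: x ∈ {-2, 18}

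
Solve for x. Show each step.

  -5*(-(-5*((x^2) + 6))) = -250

Step 1. [-5*(-(-5*((x^2) + 6))) = -250] LHS = -5·(…); ÷-5 both sides ⇒ div: -(-5*((x^2) + 6)) = 50.
Step 2. [-(-5*((x^2) + 6)) = 50] LHS negated; negate both sides ⇒ neg: -5*((x^2) + 6) = -50.
Step 3. [-5*((x^2) + 6) = -50] LHS = -5·(…); ÷-5 both sides. So div: (x^2) + 6 = 10.
Step 4. [(x^2) + 6 = 10] peel the +6: subtract 6 from each side. So sub: x^2 = 4.
Step 5. [x^2 = 4] √ both sides: 4 ≥ 0 gives two branches ⇒ sqrt: x = 2 or -2.

Answer: x ∈ {-2, 2}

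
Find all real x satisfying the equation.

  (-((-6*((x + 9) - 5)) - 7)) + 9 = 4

Step 1. [(-((-6*((x + 9) - 5)) - 7)) + 9 = 4] +9 is outermost — subtract 9 both sides, so sub: -((-6*((x + 9) - 5)) - 7) = -5.
Step 2. [-((-6*((x + 9) - 5)) - 7) = -5] LHS negated; negate both sides ⇒ neg: (-6*((x + 9) - 5)) - 7 = 5.
Step 3. [(-6*((x + 9) - 5)) - 7 = 5] 7 comes off first (add 7), so sub: -6*((x + 9) - 5) = 12.
Step 4. [-6*((x + 9) - 5) = 12] -6 out front; divide by -6. So div: (x + 9) - 5 = -2.
Step 5. [(x + 9) - 5 = -2] peel the -5: add 5 from each side, so sub: x + 9 = 3.
Step 6. [x + 9 = 3] +9 is outermost — subtract 9 both sides ⇒ sub: x = -6.

Answer: x ∈ {-6}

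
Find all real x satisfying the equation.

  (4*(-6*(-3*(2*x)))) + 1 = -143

Step 1. [(4*(-6*(-3*(2*x)))) + 1 = -143] the outer +1 inverts by subtracting 1, so sub: 4*(-6*(-3*(2*x))) = -144.
Step 2. [4*(-6*(-3*(2*x))) = -144] 4 out front; divide by 4. So div: -6*(-3*(2*x)) = -36.
Step 3. [-6*(-3*(2*x)) = -36] -6 out front; divide by -6. So div: -3*(2*x) = 6.
Step 4. [-3*(2*x) = 6] divide by the outer -3. So div: 2*x = -2.
Step 5. [2*x = -2] LHS = 2·(…); ÷2 both sides, so div: x = -1.

Answer: x ∈ {-1}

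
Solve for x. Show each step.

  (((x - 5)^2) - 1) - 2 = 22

Step 1. [(((x - 5)^2) - 1) - 2 = 22] peel the -2: add 2 from each side ⇒ sub: ((x - 5)^2) - 1 = 24.
Step 2. [((x - 5)^2) - 1 = 24] -1 is outermost — add 1 both sides. So sub: (x - 5)^2 = 25.
Step 3. [(x - 5)^2 = 25] 25 ≥ 0, LHS is (·)² — take ±√ ⇒ sqrt: x - 5 = 5 or -5.
Step 4. [x - 5 = 5 or -5] the outer -5 inverts by adding 5 ⇒ sub: x = 10 or 0.

Answer: x ∈ {0, 10}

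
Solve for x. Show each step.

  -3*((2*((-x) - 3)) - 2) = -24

Step 1. [-3*((2*((-x) - 3)) - 2) = -24] divide by the outer -3 ⇒ div: (2*((-x) - 3)) - 2 = 8.
Step 2. [(2*((-x) - 3)) - 2 = 8] 2 | LHS and 2 | 8: pull 2 out, so factor: ((-x) - 3) - 1 = 4.
Step 3. [((-x) - 3) - 1 = 4] 1 comes off first (add 1) ⇒ sub: (-x) - 3 = 5.
Step 4. [(-x) - 3 = 5] -3 is outermost — add 3 both sides ⇒ sub: -x = 8.
Step 5. [-x = 8] leading − — multiply by −1. So neg: x = -8.

Answer: x ∈ {-8}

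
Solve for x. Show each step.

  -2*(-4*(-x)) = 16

Step 1. [-2*(-4*(-x)) = 16] leading coefficient -2: divide by -2 ⇒ div: -4*(-x) = -8.
Step 2. [-4*(-x) = -8] -4·(inner) — divide through by -4, so div: -x = 2.
Step 3. [-x = 2] LHS negated; negate both sides ⇒ neg: x = -2.

Answer: x ∈ {-2}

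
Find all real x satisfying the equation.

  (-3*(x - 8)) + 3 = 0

Step 1. [(-3*(x - 8)) + 3 = 0] -3 | LHS and -3 | 0: pull -3 out. So factor: (x - 8) - 1 = 0.
Step 2. [(x - 8) - 1 = 0] 1 comes off first (add 1). So sub: x - 8 = 1.
Step 3. [x - 8 = 1] 8 comes off first (add 8) ⇒ sub: x = 9.

Answer: x ∈ {9}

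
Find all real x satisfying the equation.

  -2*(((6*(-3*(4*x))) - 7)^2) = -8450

Step 1. [-2*(((6*(-3*(4*x))) - 7)^2) = -8450] -2·(inner) — divide through by -2. So div: ((6*(-3*(4*x))) - 7)^2 = 4225.
Step 2. [((6*(-3*(4*x))) - 7)^2 = 4225] LHS squared, RHS 4225 ≥ 0: apply √ (±). So sqrt: (6*(-3*(4*x))) - 7 = 65 or -65.
Step 3. [(6*(-3*(4*x))) - 7 = 65 or -65] the outer -7 inverts by adding 7 ⇒ sub: 6*(-3*(4*x)) = 72 or -58.
Step 4. [6*(-3*(4*x)) = 72 or -58] 6·(inner) — divide through by 6. So div: -3*(4*x) = 12 or -29/3.
Step 5. [-3*(4*x) = 12 or -29/3] leading coefficient -3: divide by -3, so div: 4*x = -4 or 29/9.
Step 6. [4*x = -4 or 29/9] 4·(inner) — divide through by 4. So div: x = -1 or 29/36.

Answer: x ∈ {-1, 29/36}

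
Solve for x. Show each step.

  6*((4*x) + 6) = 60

Step 1. [6*((4*x) + 6) = 60] divide by the outer 6 ⇒ div: (4*x) + 6 = 10.
Step 2. [(4*x) + 6 = 10] peel the +6: subtract 6 from each side. So sub: 4*x = 4.
Step 3. [4*x = 4] divide by the outer 4, so div: x = 1.

Answer: x ∈ {1}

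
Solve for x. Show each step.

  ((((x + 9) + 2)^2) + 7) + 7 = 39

Step 1. [((((x + 9) + 2)^2) + 7) + 7 = 39] the outer +7 inverts by subtracting 7, so sub: (((x + 9) + 2)^2) + 7 = 32.
Step 2. [(((x + 9) + 2)^2) + 7 = 32] +7 is outermost — subtract 7 both sides. So sub: ((x + 9) + 2)^2 = 25.
Step 3. [((x + 9) + 2)^2 = 25] LHS squared, RHS 25 ≥ 0: apply √ (±) ⇒ sqrt: (x + 9) + 2 = 5 or -5.
Step 4. [(x + 9) + 2 = 5 or -5] 2 comes off first (subtract 2) ⇒ sub: x + 9 = 3 or -7.
Step 5. [x + 9 = 3 or -7] 9 comes off first (subtract 9), so sub: x = -6 or -16.

Answer: x ∈ {-16, -6}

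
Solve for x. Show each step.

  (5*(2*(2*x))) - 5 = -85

Step 1. [(5*(2*(2*x))) - 5 = -85] 5 | LHS and 5 | -85: pull 5 out. So factor: (2*(2*x)) - 1 = -17.
Step 2. [(2*(2*x)) - 1 = -17] add 1: x sits inside (… - 1). So sub: 2*(2*x) = -16.
Step 3. [2*(2*x) = -16] 2 out front; divide by 2 ⇒ div: 2*x = -8.
Step 4. [2*x = -8] LHS = 2·(…); ÷2 both sides. So div: x = -4.

Answer: x ∈ {-4}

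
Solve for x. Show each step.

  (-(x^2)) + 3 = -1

Step 1. [(-(x^2)) + 3 = -1] the outer +3 inverts by subtracting 3. So sub: -(x^2) = -4.
Step 2. [-(x^2) = -4] LHS negated; negate both sides ⇒ neg: x^2 = 4.
Step 3. [x^2 = 4] √ both sides: 4 ≥ 0 gives two branches, so sqrt: x = 2 or -2.

Answer: x ∈ {-2, 2}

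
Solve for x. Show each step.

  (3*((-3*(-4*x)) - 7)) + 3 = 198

Step 1. [(3*((-3*(-4*x)) - 7)) + 3 = 198] +3 is outermost — subtract 3 both sides. So sub: 3*((-3*(-4*x)) - 7) = 195.
Step 2. [3*((-3*(-4*x)) - 7) = 195] LHS = 3·(…); ÷3 both sides ⇒ div: (-3*(-4*x)) - 7 = 65.
Step 3. [(-3*(-4*x)) - 7 = 65] 7 comes off first (add 7) ⇒ sub: -3*(-4*x) = 72.
Step 4. [-3*(-4*x) = 72] divide by the outer -3. So div: -4*x = -24.
Step 5. [-4*x = -24] LHS = -4·(…); ÷-4 both sides ⇒ div: x = 6.

Answer: x ∈ {6}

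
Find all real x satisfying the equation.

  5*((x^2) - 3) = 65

Step 1. [5*((x^2) - 3) = 65] leading coefficient 5: divide by 5 ⇒ div: (x^2) - 3 = 13.
Step 2. [(x^2) - 3 = 13] peel the -3: add 3 from each side. So sub: x^2 = 16.
Step 3. [x^2 = 16] √ both sides: 16 ≥ 0 gives two branches. So sqrt: x = 4 or -4.

Answer: x ∈ {-4, 4}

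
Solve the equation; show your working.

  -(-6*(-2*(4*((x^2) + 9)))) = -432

Step 1. [-(-6*(-2*(4*((x^2) + 9)))) = -432] flip signs both sides, so neg: -6*(-2*(4*((x^2) + 9))) = 432.
Step 2. [-6*(-2*(4*((x^2) + 9))) = 432] -6 out front; divide by -6, so div: -2*(4*((x^2) + 9)) = -72.
Step 3. [-2*(4*((x^2) + 9)) = -72] leading coefficient -2: divide by -2. So div: 4*((x^2) + 9) = 36.
Step 4. [4*((x^2) + 9) = 36] 4 out front; divide by 4. So div: (x^2) + 9 = 9.
Step 5. [(x^2) + 9 = 9] 9 comes off first (subtract 9). So sub: x^2 = 0.
Step 6. [x^2 = 0] LHS squared, RHS 0 ≥ 0: apply √ (±). So sqrt: x = 0.

Answer: x ∈ {0}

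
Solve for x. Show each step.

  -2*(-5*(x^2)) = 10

Step 1. [-2*(-5*(x^2)) = 10] divide by the outer -2. So div: -5*(x^2) = -5.
Step 2. [-5*(x^2) = -5] divide by the outer -5 ⇒ div: x^2 = 1.
Step 3. [x^2 = 1] √ both sides: 1 ≥ 0 gives two branches. So sqrt: x = 1 or -1.

Answer: x ∈ {-1, 1}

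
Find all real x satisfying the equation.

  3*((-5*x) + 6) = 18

Step 1. [3*((-5*x) + 6) = 18] divide by the outer 3, so div: (-5*x) + 6 = 6.
Step 2. [(-5*x) + 6 = 6] subtract 6: x sits inside (… + 6). So sub: -5*x = 0.
Step 3. [-5*x = 0] leading coefficient -5: divide by -5, so div: x = 0.

Answer: x ∈ {0}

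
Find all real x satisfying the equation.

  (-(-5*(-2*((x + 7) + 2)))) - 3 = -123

Step 1. [(-(-5*(-2*((x + 7) + 2)))) - 3 = -123] -3 is outermost — add 3 both sides, so sub: -(-5*(-2*((x + 7) + 2))) = -120.
Step 2. [-(-5*(-2*((x + 7) + 2))) = -120] LHS negated; negate both sides, so neg: -5*(-2*((x + 7) + 2)) = 120.
Step 3. [-5*(-2*((x + 7) + 2)) = 120] -5 out front; divide by -5, so div: -2*((x + 7) + 2) = -24.
Step 4. [-2*((x + 7) + 2) = -24] leading coefficient -2: divide by -2, so div: (x + 7) + 2 = 12.
Step 5. [(x + 7) + 2 = 12] the outer +2 inverts by subtracting 2, so sub: x + 7 = 10.
Step 6. [x + 7 = 10] subtract 7: x sits inside (… + 7), so sub: x = 3.

Answer: x ∈ {3}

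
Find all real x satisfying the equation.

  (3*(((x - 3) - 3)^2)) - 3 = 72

Step 1. [(3*(((x - 3) - 3)^2)) - 3 = 72] common factor 3 (LHS and 72) — divide through. So factor: (((x - 3) - 3)^2) - 1 = 24.
Step 2. [(((x - 3) - 3)^2) - 1 = 24] -1 is outermost — add 1 both sides, so sub: ((x - 3) - 3)^2 = 25.
Step 3. [((x - 3) - 3)^2 = 25] 25 ≥ 0, LHS is (·)² — take ±√. So sqrt: (x - 3) - 3 = 5 or -5.
Step 4. [(x - 3) - 3 = 5 or -5] add 3: x sits inside (… - 3) ⇒ sub: x - 3 = 8 or -2.
Step 5. [x - 3 = 8 or -2] 3 comes off first (add 3). So sub: x = 11 or 1.

Answer: x ∈ {1, 11}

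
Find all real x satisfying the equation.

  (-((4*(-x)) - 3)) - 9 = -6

Step 1. [(-((4*(-x)) - 3)) - 9 = -6] add 9: x sits inside (… - 9), so sub: -((4*(-x)) - 3) = 3.
Step 2. [-((4*(-x)) - 3) = 3] LHS negated; negate both sides. So neg: (4*(-x)) - 3 = -3.
Step 3. [(4*(-x)) - 3 = -3] add 3: x sits inside (… - 3). So sub: 4*(-x) = 0.
Step 4. [4*(-x) = 0] 4·(inner) — divide through by 4 ⇒ div: -x = 0.
Step 5. [-x = 0] leading − — multiply by −1, so neg: x = 0.

Answer: x ∈ {0}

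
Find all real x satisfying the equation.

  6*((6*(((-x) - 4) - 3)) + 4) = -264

Step 1. [6*((6*(((-x) - 4) - 3)) + 4) = -264] 6 out front; divide by 6 ⇒ div: (6*(((-x) - 4) - 3)) + 4 = -44.
Step 2. [(6*(((-x) - 4) - 3)) + 4 = -44] peel the +4: subtract 4 from each side. So sub: 6*(((-x) - 4) - 3) = -48.
Step 3. [6*(((-x) - 4) - 3) = -48] LHS = 6·(…); ÷6 both sides ⇒ div: ((-x) - 4) - 3 = -8.
Step 4. [((-x) - 4) - 3 = -8] the outer -3 inverts by adding 3, so sub: (-x) - 4 = -5.
Step 5. [(-x) - 4 = -5] -4 is outermost — add 4 both sides ⇒ sub: -x = -1.
Step 6. [-x = -1] flip signs both sides, so neg: x = 1.

Answer: x ∈ {1}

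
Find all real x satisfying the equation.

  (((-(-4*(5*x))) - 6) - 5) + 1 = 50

Step 1. [(((-(-4*(5*x))) - 6) - 5) + 1 = 50] the outer +1 inverts by subtracting 1, so sub: ((-(-4*(5*x))) - 6) - 5 = 49.
Step 2. [((-(-4*(5*x))) - 6) - 5 = 49] 5 comes off first (add 5), so sub: (-(-4*(5*x))) - 6 = 54.
Step 3. [(-(-4*(5*x))) - 6 = 54] -6 is outermost — add 6 both sides ⇒ sub: -(-4*(5*x)) = 60.
Step 4. [-(-4*(5*x)) = 60] LHS negated; negate both sides. So neg: -4*(5*x) = -60.
Step 5. [-4*(5*x) = -60] -4·(inner) — divide through by -4. So div: 5*x = 15.
Step 6. [5*x = 15] 5 out front; divide by 5 ⇒ div: x = 3.

Answer: x ∈ {3}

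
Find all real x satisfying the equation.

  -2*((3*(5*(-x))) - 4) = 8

Step 1. [-2*((3*(5*(-x))) - 4) = 8] LHS = -2·(…); ÷-2 both sides ⇒ div: (3*(5*(-x))) - 4 = -4.
Step 2. [(3*(5*(-x))) - 4 = -4] -4 is outermost — add 4 both sides, so sub: 3*(5*(-x)) = 0.
Step 3. [3*(5*(-x)) = 0] LHS = 3·(…); ÷3 both sides. So div: 5*(-x) = 0.
Step 4. [5*(-x) = 0] 5·(inner) — divide through by 5. So div: -x = 0.
Step 5. [-x = 0] leading − — multiply by −1, so neg: x = 0.

Answer: x ∈ {0}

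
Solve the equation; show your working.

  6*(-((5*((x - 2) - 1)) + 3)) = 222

Step 1. [6*(-((5*((x - 2) - 1)) + 3)) = 222] leading coefficient 6: divide by 6 ⇒ div: -((5*((x - 2) - 1)) + 3) = 37.
Step 2. [-((5*((x - 2) - 1)) + 3) = 37] leading − — multiply by −1, so neg: (5*((x - 2) - 1)) + 3 = -37.
Step 3. [(5*((x - 2) - 1)) + 3 = -37] peel the +3: subtract 3 from each side, so sub: 5*((x - 2) - 1) = -40.
Step 4. [5*((x - 2) - 1) = -40] LHS = 5·(…); ÷5 both sides ⇒ div: (x - 2) - 1 = -8.
Step 5. [(x - 2) - 1 = -8] add 1: x sits inside (… - 1), so sub: x - 2 = -7.
Step 6. [x - 2 = -7] -2 is outermost — add 2 both sides ⇒ sub: x = -5.

Answer: x ∈ {-5}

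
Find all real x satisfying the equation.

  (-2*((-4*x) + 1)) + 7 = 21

Step 1. [(-2*((-4*x) + 1)) + 7 = 21] +7 is outermost — subtract 7 both sides. So sub: -2*((-4*x) + 1) = 14.
Step 2. [-2*((-4*x) + 1) = 14] leading coefficient -2: divide by -2 ⇒ div: (-4*x) + 1 = -7.
Step 3. [(-4*x) + 1 = -7] the outer +1 inverts by subtracting 1 ⇒ sub: -4*x = -8.
Step 4. [-4*x = -8] leading coefficient -4: divide by -4. So div: x = 2.

Answer: x ∈ {2}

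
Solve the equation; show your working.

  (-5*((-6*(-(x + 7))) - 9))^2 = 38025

Step 1. [(-5*((-6*(-(x + 7))) - 9))^2 = 38025] 38025 ≥ 0, LHS is (·)² — take ±√ ⇒ sqrt: -5*((-6*(-(x + 7))) - 9) = 195 or -195.
Step 2. [-5*((-6*(-(x + 7))) - 9) = 195 or -195] leading coefficient -5: divide by -5. So div: (-6*(-(x + 7))) - 9 = -39 or 39.
Step 3. [(-6*(-(x + 7))) - 9 = -39 or 39] peel the -9: add 9 from each side ⇒ sub: -6*(-(x + 7)) = -30 or 48.
Step 4. [-6*(-(x + 7)) = -30 or 48] LHS = -6·(…); ÷-6 both sides. So div: -(x + 7) = 5 or -8.
Step 5. [-(x + 7) = 5 or -8] LHS negated; negate both sides. So neg: x + 7 = -5 or 8.
Step 6. [x + 7 = -5 or 8] the outer +7 inverts by subtracting 7, so sub: x = -12 or 1.

Answer: x ∈ {-12, 1}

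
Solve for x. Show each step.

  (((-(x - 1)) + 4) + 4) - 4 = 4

Step 1. [(((-(x - 1)) + 4) + 4) - 4 = 4] the outer -4 inverts by adding 4, so sub: ((-(x - 1)) + 4) + 4 = 8.
Step 2. [((-(x - 1)) + 4) + 4 = 8] 4 comes off first (subtract 4), so sub: (-(x - 1)) + 4 = 4.
Step 3. [(-(x - 1)) + 4 = 4] +4 is outermost — subtract 4 both sides, so sub: -(x - 1) = 0.
Step 4. [-(x - 1) = 0] flip signs both sides, so neg: x - 1 = 0.
Step 5. [x - 1 = 0] the outer -1 inverts by adding 1 ⇒ sub: x = 1.

Answer: x ∈ {1}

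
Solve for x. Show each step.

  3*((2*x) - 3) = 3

Step 1. [3*((2*x) - 3) = 3] 3·(inner) — divide through by 3. So div: (2*x) - 3 = 1.
Step 2. [(2*x) - 3 = 1] add 3: x sits inside (… - 3), so sub: 2*x = 4.
Step 3. [2*x = 4] 2·(inner) — divide through by 2 ⇒ div: x = 2.

Answer: x ∈ {2}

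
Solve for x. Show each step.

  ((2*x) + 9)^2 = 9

Step 1. [((2*x) + 9)^2 = 9] √ both sides: 9 ≥ 0 gives two branches. So sqrt: (2*x) + 9 = 3 or -3.
Step 2. [(2*x) + 9 = 3 or -3] 9 comes off first (subtract 9) ⇒ sub: 2*x = -6 or -12.
Step 3. [2*x = -6 or -12] divide by the outer 2. So div: x = -3 or -6.

Answer: x ∈ {-6, -3}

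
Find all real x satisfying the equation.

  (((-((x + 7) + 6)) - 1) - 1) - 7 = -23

Step 1. [(((-((x + 7) + 6)) - 1) - 1) - 7 = -23] add 7: x sits inside (… - 7). So sub: ((-((x + 7) + 6)) - 1) - 1 = -16.
Step 2. [((-((x + 7) + 6)) - 1) - 1 = -16] add 1: x sits inside (… - 1) ⇒ sub: (-((x + 7) + 6)) - 1 = -15.
Step 3. [(-((x + 7) + 6)) - 1 = -15] 1 comes off first (add 1), so sub: -((x + 7) + 6) = -14.
Step 4. [-((x + 7) + 6) = -14] flip signs both sides, so neg: (x + 7) + 6 = 14.
Step 5. [(x + 7) + 6 = 14] +6 is outermost — subtract 6 both sides ⇒ sub: x + 7 = 8.
Step 6. [x + 7 = 8] +7 is outermost — subtract 7 both sides, so sub: x = 1.

Answer: x ∈ {1}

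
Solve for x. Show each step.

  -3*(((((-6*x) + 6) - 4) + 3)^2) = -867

Step 1. [-3*(((((-6*x) + 6) - 4) + 3)^2) = -867] -3 out front; divide by -3, so div: ((((-6*x) + 6) - 4) + 3)^2 = 289.
Step 2. [((((-6*x) + 6) - 4) + 3)^2 = 289] 289 ≥ 0, LHS is (·)² — take ±√. So sqrt: (((-6*x) + 6) - 4) + 3 = 17 or -17.
Step 3. [(((-6*x) + 6) - 4) + 3 = 17 or -17] subtract 3: x sits inside (… + 3), so sub: ((-6*x) + 6) - 4 = 14 or -20.
Step 4. [((-6*x) + 6) - 4 = 14 or -20] -4 is outermost — add 4 both sides. So sub: (-6*x) + 6 = 18 or -16.
Step 5. [(-6*x) + 6 = 18 or -16] +6 is outermost — subtract 6 both sides ⇒ sub: -6*x = 12 or -22.
Step 6. [-6*x = 12 or -22] -6 out front; divide by -6 ⇒ div: x = -2 or 11/3.

Answer: x ∈ {-2, 11/3}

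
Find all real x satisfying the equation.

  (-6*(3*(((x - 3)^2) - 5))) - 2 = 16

Step 1. [(-6*(3*(((x - 3)^2) - 5))) - 2 = 16] -2 is outermost — add 2 both sides, so sub: -6*(3*(((x - 3)^2) - 5)) = 18.
Step 2. [-6*(3*(((x - 3)^2) - 5)) = 18] -6 out front; divide by -6. So div: 3*(((x - 3)^2) - 5) = -3.
Step 3. [3*(((x - 3)^2) - 5) = -3] 3 out front; divide by 3, so div: ((x - 3)^2) - 5 = -1.
Step 4. [((x - 3)^2) - 5 = -1] peel the -5: add 5 from each side. So sub: (x - 3)^2 = 4.
Step 5. [(x - 3)^2 = 4] LHS squared, RHS 4 ≥ 0: apply √ (±) ⇒ sqrt: x - 3 = 2 or -2.
Step 6. [x - 3 = 2 or -2] peel the -3: add 3 from each side, so sub: x = 5 or 1.

Answer: x ∈ {1, 5}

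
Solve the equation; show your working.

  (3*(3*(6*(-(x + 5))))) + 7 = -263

Step 1. [(3*(3*(6*(-(x + 5))))) + 7 = -263] +7 is outermost — subtract 7 both sides ⇒ sub: 3*(3*(6*(-(x + 5)))) = -270.
Step 2. [3*(3*(6*(-(x + 5)))) = -270] divide by the outer 3. So div: 3*(6*(-(x + 5))) = -90.
Step 3. [3*(6*(-(x + 5))) = -90] divide by the outer 3 ⇒ div: 6*(-(x + 5)) = -30.
Step 4. [6*(-(x + 5)) = -30] LHS = 6·(…); ÷6 both sides. So div: -(x + 5) = -5.
Step 5. [-(x + 5) = -5] flip signs both sides, so neg: x + 5 = 5.
Step 6. [x + 5 = 5] 5 comes off first (subtract 5), so sub: x = 0.

Answer: x ∈ {0}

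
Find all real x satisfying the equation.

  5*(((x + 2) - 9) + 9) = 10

Step 1. [5*(((x + 2) - 9) + 9) = 10] 5·(inner) — divide through by 5. So div: ((x + 2) - 9) + 9 = 2.
Step 2. [((x + 2) - 9) + 9 = 2] peel the +9: subtract 9 from each side, so sub: (x + 2) - 9 = -7.
Step 3. [(x + 2) - 9 = -7] peel the -9: add 9 from each side, so sub: x + 2 = 2.
Step 4. [x + 2 = 2] +2 is outermost — subtract 2 both sides. So sub: x = 0.

Answer: x ∈ {0}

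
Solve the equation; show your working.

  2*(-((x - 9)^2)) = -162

Step 1. [2*(-((x - 9)^2)) = -162] divide by the outer 2. So div: -((x - 9)^2) = -81.
Step 2. [-((x - 9)^2) = -81] flip signs both sides, so neg: (x - 9)^2 = 81.
Step 3. [(x - 9)^2 = 81] 81 ≥ 0, LHS is (·)² — take ±√ ⇒ sqrt: x - 9 = 9 or -9.
Step 4. [x - 9 = 9 or -9] peel the -9: add 9 from each side ⇒ sub: x = 18 or 0.

Answer: x ∈ {0, 18}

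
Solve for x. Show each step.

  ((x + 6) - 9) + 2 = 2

Step 1. [((x + 6) - 9) + 2 = 2] 2 comes off first (subtract 2). So sub: (x + 6) - 9 = 0.
Step 2. [(x + 6) - 9 = 0] the outer -9 inverts by adding 9. So sub: x + 6 = 9.
Step 3. [x + 6 = 9] the outer +6 inverts by subtracting 6 ⇒ sub: x = 3.

Answer: x ∈ {3}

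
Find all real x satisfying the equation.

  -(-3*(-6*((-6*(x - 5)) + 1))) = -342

Step 1. [-(-3*(-6*((-6*(x - 5)) + 1))) = -342] leading − — multiply by −1. So neg: -3*(-6*((-6*(x - 5)) + 1)) = 342.
Step 2. [-3*(-6*((-6*(x - 5)) + 1)) = 342] -3 out front; divide by -3, so div: -6*((-6*(x - 5)) + 1) = -114.
Step 3. [-6*((-6*(x - 5)) + 1) = -114] divide by the outer -6. So div: (-6*(x - 5)) + 1 = 19.
Step 4. [(-6*(x - 5)) + 1 = 19] the outer +1 inverts by subtracting 1. So sub: -6*(x - 5) = 18.
Step 5. [-6*(x - 5) = 18] -6·(inner) — divide through by -6, so div: x - 5 = -3.
Step 6. [x - 5 = -3] 5 comes off first (add 5). So sub: x = 2.

Answer: x ∈ {2}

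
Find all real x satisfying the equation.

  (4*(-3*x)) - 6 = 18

Step 1. [(4*(-3*x)) - 6 = 18] the outer -6 inverts by adding 6. So sub: 4*(-3*x) = 24.
Step 2. [4*(-3*x) = 24] leading coefficient 4: divide by 4. So div: -3*x = 6.
Step 3. [-3*x = 6] divide by the outer -3. So div: x = -2.

Answer: x ∈ {-2}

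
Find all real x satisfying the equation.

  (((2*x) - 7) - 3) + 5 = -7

Step 1. [(((2*x) - 7) - 3) + 5 = -7] the outer +5 inverts by subtracting 5. So sub: ((2*x) - 7) - 3 = -12.
Step 2. [((2*x) - 7) - 3 = -12] 3 comes off first (add 3). So sub: (2*x) - 7 = -9.
Step 3. [(2*x) - 7 = -9] the outer -7 inverts by adding 7. So sub: 2*x = -2.
Step 4. [2*x = -2] LHS = 2·(…); ÷2 both sides ⇒ div: x = -1.

Answer: x ∈ {-1}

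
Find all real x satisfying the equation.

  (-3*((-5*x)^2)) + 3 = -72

Step 1. [(-3*((-5*x)^2)) + 3 = -72] +3 is outermost — subtract 3 both sides ⇒ sub: -3*((-5*x)^2) = -75.
Step 2. [-3*((-5*x)^2) = -75] leading coefficient -3: divide by -3, so div: (-5*x)^2 = 25.
Step 3. [(-5*x)^2 = 25] √ both sides: 25 ≥ 0 gives two branches, so sqrt: -5*x = 5 or -5.
Step 4. [-5*x = 5 or -5] -5·(inner) — divide through by -5 ⇒ div: x = -1 or 1.

Answer: x ∈ {-1, 1}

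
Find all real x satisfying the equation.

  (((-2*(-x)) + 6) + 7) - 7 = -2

Step 1. [(((-2*(-x)) + 6) + 7) - 7 = -2] the outer -7 inverts by adding 7. So sub: ((-2*(-x)) + 6) + 7 = 5.
Step 2. [((-2*(-x)) + 6) + 7 = 5] +7 is outermost — subtract 7 both sides, so sub: (-2*(-x)) + 6 = -2.
Step 3. [(-2*(-x)) + 6 = -2] peel the +6: subtract 6 from each side, so sub: -2*(-x) = -8.
Step 4. [-2*(-x) = -8] LHS = -2·(…); ÷-2 both sides, so div: -x = 4.
Step 5. [-x = 4] leading − — multiply by −1 ⇒ neg: x = -4.

Answer: x ∈ {-4}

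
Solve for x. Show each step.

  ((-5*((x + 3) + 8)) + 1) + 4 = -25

Step 1. [((-5*((x + 3) + 8)) + 1) + 4 = -25] subtract 4: x sits inside (… + 4). So sub: (-5*((x + 3) + 8)) + 1 = -29.
Step 2. [(-5*((x + 3) + 8)) + 1 = -29] the outer +1 inverts by subtracting 1, so sub: -5*((x + 3) + 8) = -30.
Step 3. [-5*((x + 3) + 8) = -30] LHS = -5·(…); ÷-5 both sides ⇒ div: (x + 3) + 8 = 6.
Step 4. [(x + 3) + 8 = 6] +8 is outermost — subtract 8 both sides. So sub: x + 3 = -2.
Step 5. [x + 3 = -2] peel the +3: subtract 3 from each side ⇒ sub: x = -5.

Answer: x ∈ {-5}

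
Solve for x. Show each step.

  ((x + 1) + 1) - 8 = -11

Step 1. [((x + 1) + 1) - 8 = -11] 8 comes off first (add 8) ⇒ sub: (x + 1) + 1 = -3.
Step 2. [(x + 1) + 1 = -3] peel the +1: subtract 1 from each side ⇒ sub: x + 1 = -4.
Step 3. [x + 1 = -4] peel the +1: subtract 1 from each side, so sub: x = -5.

Answer: x ∈ {-5}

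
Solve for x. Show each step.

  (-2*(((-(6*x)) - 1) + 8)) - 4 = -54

Step 1. [(-2*(((-(6*x)) - 1) + 8)) - 4 = -54] the outer -4 inverts by adding 4, so sub: -2*(((-(6*x)) - 1) + 8) = -50.
Step 2. [-2*(((-(6*x)) - 1) + 8) = -50] LHS = -2·(…); ÷-2 both sides ⇒ div: ((-(6*x)) - 1) + 8 = 25.
Step 3. [((-(6*x)) - 1) + 8 = 25] peel the +8: subtract 8 from each side ⇒ sub: (-(6*x)) - 1 = 17.
Step 4. [(-(6*x)) - 1 = 17] the outer -1 inverts by adding 1, so sub: -(6*x) = 18.
Step 5. [-(6*x) = 18] leading − — multiply by −1. So neg: 6*x = -18.
Step 6. [6*x = -18] LHS = 6·(…); ÷6 both sides, so div: x = -3.

Answer: x ∈ {-3}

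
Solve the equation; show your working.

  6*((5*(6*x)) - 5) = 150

Step 1. [6*((5*(6*x)) - 5) = 150] 6 out front; divide by 6. So div: (5*(6*x)) - 5 = 25.
Step 2. [(5*(6*x)) - 5 = 25] peel the -5: add 5 from each side. So sub: 5*(6*x) = 30.
Step 3. [5*(6*x) = 30] 5·(inner) — divide through by 5, so div: 6*x = 6.
Step 4. [6*x = 6] leading coefficient 6: divide by 6, so div: x = 1.

Answer: x ∈ {1}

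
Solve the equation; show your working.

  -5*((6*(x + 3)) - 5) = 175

Step 1. [-5*((6*(x + 3)) - 5) = 175] divide by the outer -5, so div: (6*(x + 3)) - 5 = -35.
Step 2. [(6*(x + 3)) - 5 = -35] add 5: x sits inside (… - 5) ⇒ sub: 6*(x + 3) = -30.
Step 3. [6*(x + 3) = -30] leading coefficient 6: divide by 6. So div: x + 3 = -5.
Step 4. [x + 3 = -5] subtract 3: x sits inside (… + 3) ⇒ sub: x = -8.

Answer: x ∈ {-8}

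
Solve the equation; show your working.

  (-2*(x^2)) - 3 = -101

Step 1. [(-2*(x^2)) - 3 = -101] 3 comes off first (add 3) ⇒ sub: -2*(x^2) = -98.
Step 2. [-2*(x^2) = -98] leading coefficient -2: divide by -2, so div: x^2 = 49.
Step 3. [x^2 = 49] LHS squared, RHS 49 ≥ 0: apply √ (±). So sqrt: x = 7 or -7.

Answer: x ∈ {-7, 7}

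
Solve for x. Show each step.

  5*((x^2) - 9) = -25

Step 1. [5*((x^2) - 9) = -25] 5·(inner) — divide through by 5. So div: (x^2) - 9 = -5.
Step 2. [(x^2) - 9 = -5] -9 is outermost — add 9 both sides ⇒ sub: x^2 = 4.
Step 3. [x^2 = 4] √ both sides: 4 ≥ 0 gives two branches ⇒ sqrt: x = 2 or -2.

Answer: x ∈ {-2, 2}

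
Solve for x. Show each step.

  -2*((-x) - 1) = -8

Step 1. [-2*((-x) - 1) = -8] divide by the outer -2, so div: (-x) - 1 = 4.
Step 2. [(-x) - 1 = 4] the outer -1 inverts by adding 1 ⇒ sub: -x = 5.
Step 3. [-x = 5] LHS negated; negate both sides ⇒ neg: x = -5.

Answer: x ∈ {-5}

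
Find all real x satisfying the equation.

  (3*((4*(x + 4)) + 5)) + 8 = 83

Step 1. [(3*((4*(x + 4)) + 5)) + 8 = 83] the outer +8 inverts by subtracting 8. So sub: 3*((4*(x + 4)) + 5) = 75.
Step 2. [3*((4*(x + 4)) + 5) = 75] LHS = 3·(…); ÷3 both sides ⇒ div: (4*(x + 4)) + 5 = 25.
Step 3. [(4*(x + 4)) + 5 = 25] +5 is outermost — subtract 5 both sides, so sub: 4*(x + 4) = 20.
Step 4. [4*(x + 4) = 20] 4 out front; divide by 4. So div: x + 4 = 5.
Step 5. [x + 4 = 5] the outer +4 inverts by subtracting 4 ⇒ sub: x = 1.

Answer: x ∈ {1}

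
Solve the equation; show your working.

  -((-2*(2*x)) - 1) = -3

Step 1. [-((-2*(2*x)) - 1) = -3] leading − — multiply by −1. So neg: (-2*(2*x)) - 1 = 3.
Step 2. [(-2*(2*x)) - 1 = 3] peel the -1: add 1 from each side. So sub: -2*(2*x) = 4.
Step 3. [-2*(2*x) = 4] divide by the outer -2, so div: 2*x = -2.
Step 4. [2*x = -2] LHS = 2·(…); ÷2 both sides, so div: x = -1.

Answer: x ∈ {-1}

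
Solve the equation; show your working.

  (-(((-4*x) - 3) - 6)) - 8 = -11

Step 1. [(-(((-4*x) - 3) - 6)) - 8 = -11] add 8: x sits inside (… - 8), so sub: -(((-4*x) - 3) - 6) = -3.
Step 2. [-(((-4*x) - 3) - 6) = -3] flip signs both sides, so neg: ((-4*x) - 3) - 6 = 3.
Step 3. [((-4*x) - 3) - 6 = 3] 6 comes off first (add 6). So sub: (-4*x) - 3 = 9.
Step 4. [(-4*x) - 3 = 9] the outer -3 inverts by adding 3. So sub: -4*x = 12.
Step 5. [-4*x = 12] -4 out front; divide by -4, so div: x = -3.

Answer: x ∈ {-3}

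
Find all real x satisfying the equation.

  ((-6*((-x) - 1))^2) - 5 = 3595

Step 1. [((-6*((-x) - 1))^2) - 5 = 3595] -5 is outermost — add 5 both sides. So sub: (-6*((-x) - 1))^2 = 3600.
Step 2. [(-6*((-x) - 1))^2 = 3600] √ both sides: 3600 ≥ 0 gives two branches ⇒ sqrt: -6*((-x) - 1) = 60 or -60.
Step 3. [-6*((-x) - 1) = 60 or -60] leading coefficient -6: divide by -6. So div: (-x) - 1 = -10 or 10.
Step 4. [(-x) - 1 = -10 or 10] the outer -1 inverts by adding 1. So sub: -x = -9 or 11.
Step 5. [-x = -9 or 11] leading − — multiply by −1 ⇒ neg: x = 9 or -11.

Answer: x ∈ {-11, 9}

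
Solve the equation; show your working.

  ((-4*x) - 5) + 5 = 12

Step 1. [((-4*x) - 5) + 5 = 12] 5 comes off first (subtract 5). So sub: (-4*x) - 5 = 7.
Step 2. [(-4*x) - 5 = 7] -5 is outermost — add 5 both sides ⇒ sub: -4*x = 12.
Step 3. [-4*x = 12] -4 out front; divide by -4. So div: x = -3.

Answer: x ∈ {-3}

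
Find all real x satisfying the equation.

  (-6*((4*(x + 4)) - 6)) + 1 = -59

Step 1. [(-6*((4*(x + 4)) - 6)) + 1 = -59] 1 comes off first (subtract 1), so sub: -6*((4*(x + 4)) - 6) = -60.
Step 2. [-6*((4*(x + 4)) - 6) = -60] LHS = -6·(…); ÷-6 both sides ⇒ div: (4*(x + 4)) - 6 = 10.
Step 3. [(4*(x + 4)) - 6 = 10] add 6: x sits inside (… - 6) ⇒ sub: 4*(x + 4) = 16.
Step 4. [4*(x + 4) = 16] 4·(inner) — divide through by 4 ⇒ div: x + 4 = 4.
Step 5. [x + 4 = 4] 4 comes off first (subtract 4). So sub: x = 0.

Answer: x ∈ {0}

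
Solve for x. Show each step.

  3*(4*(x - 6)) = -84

Step 1. [3*(4*(x - 6)) = -84] 3·(inner) — divide through by 3 ⇒ div: 4*(x - 6) = -28.
Step 2. [4*(x - 6) = -28] 4 out front; divide by 4, so div: x - 6 = -7.
Step 3. [x - 6 = -7] peel the -6: add 6 from each side ⇒ sub: x = -1.

Answer: x ∈ {-1}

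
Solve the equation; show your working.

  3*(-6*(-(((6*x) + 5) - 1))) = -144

Step 1. [3*(-6*(-(((6*x) + 5) - 1))) = -144] leading coefficient 3: divide by 3. So div: -6*(-(((6*x) + 5) - 1)) = -48.
Step 2. [-6*(-(((6*x) + 5) - 1)) = -48] -6·(inner) — divide through by -6 ⇒ div: -(((6*x) + 5) - 1) = 8.
Step 3. [-(((6*x) + 5) - 1) = 8] LHS negated; negate both sides ⇒ neg: ((6*x) + 5) - 1 = -8.
Step 4. [((6*x) + 5) - 1 = -8] add 1: x sits inside (… - 1), so sub: (6*x) + 5 = -7.
Step 5. [(6*x) + 5 = -7] peel the +5: subtract 5 from each side. So sub: 6*x = -12.
Step 6. [6*x = -12] 6·(inner) — divide through by 6, so div: x = -2.

Answer: x ∈ {-2}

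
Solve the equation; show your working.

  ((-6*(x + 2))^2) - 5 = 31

Step 1. [((-6*(x + 2))^2) - 5 = 31] -5 is outermost — add 5 both sides, so sub: (-6*(x + 2))^2 = 36.
Step 2. [(-6*(x + 2))^2 = 36] LHS squared, RHS 36 ≥ 0: apply √ (±) ⇒ sqrt: -6*(x + 2) = 6 or -6.
Step 3. [-6*(x + 2) = 6 or -6] divide by the outer -6, so div: x + 2 = -1 or 1.
Step 4. [x + 2 = -1 or 1] subtract 2: x sits inside (… + 2). So sub: x = -3 or -1.

Answer: x ∈ {-3, -1}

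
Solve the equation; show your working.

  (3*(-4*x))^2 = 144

Step 1. [(3*(-4*x))^2 = 144] √ both sides: 144 ≥ 0 gives two branches, so sqrt: 3*(-4*x) = 12 or -12.
Step 2. [3*(-4*x) = 12 or -12] LHS = 3·(…); ÷3 both sides ⇒ div: -4*x = 4 or -4.
Step 3. [-4*x = 4 or -4] leading coefficient -4: divide by -4. So div: x = -1 or 1.

Answer: x ∈ {-1, 1}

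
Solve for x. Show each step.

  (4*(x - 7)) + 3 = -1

Step 1. [(4*(x - 7)) + 3 = -1] 3 comes off first (subtract 3). So sub: 4*(x - 7) = -4.
Step 2. [4*(x - 7) = -4] leading coefficient 4: divide by 4 ⇒ div: x - 7 = -1.
Step 3. [x - 7 = -1] peel the -7: add 7 from each side. So sub: x = 6.

Answer: x ∈ {6}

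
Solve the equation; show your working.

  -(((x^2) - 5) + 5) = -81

Step 1. [-(((x^2) - 5) + 5) = -81] flip signs both sides, so neg: ((x^2) - 5) + 5 = 81.
Step 2. [((x^2) - 5) + 5 = 81] peel the +5: subtract 5 from each side, so sub: (x^2) - 5 = 76.
Step 3. [(x^2) - 5 = 76] peel the -5: add 5 from each side, so sub: x^2 = 81.
Step 4. [x^2 = 81] LHS squared, RHS 81 ≥ 0: apply √ (±). So sqrt: x = 9 or -9.

Answer: x ∈ {-9, 9}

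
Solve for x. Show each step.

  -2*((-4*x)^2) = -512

Step 1. [-2*((-4*x)^2) = -512] leading coefficient -2: divide by -2. So div: (-4*x)^2 = 256.
Step 2. [(-4*x)^2 = 256] √ both sides: 256 ≥ 0 gives two branches ⇒ sqrt: -4*x = 16 or -16.
Step 3. [-4*x = 16 or -16] LHS = -4·(…); ÷-4 both sides ⇒ div: x = -4 or 4.

Answer: x ∈ {-4, 4}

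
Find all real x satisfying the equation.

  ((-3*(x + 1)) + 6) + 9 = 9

Step 1. [((-3*(x + 1)) + 6) + 9 = 9] the outer +9 inverts by subtracting 9, so sub: (-3*(x + 1)) + 6 = 0.
Step 2. [(-3*(x + 1)) + 6 = 0] -3 | LHS and -3 | 0: pull -3 out ⇒ factor: (x + 1) - 2 = 0.
Step 3. [(x + 1) - 2 = 0] the outer -2 inverts by adding 2. So sub: x + 1 = 2.
Step 4. [x + 1 = 2] subtract 1: x sits inside (… + 1). So sub: x = 1.

Answer: x ∈ {1}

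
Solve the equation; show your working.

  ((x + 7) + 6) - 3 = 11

Step 1. [((x + 7) + 6) - 3 = 11] 3 comes off first (add 3), so sub: (x + 7) + 6 = 14.
Step 2. [(x + 7) + 6 = 14] +6 is outermost — subtract 6 both sides. So sub: x + 7 = 8.
Step 3. [x + 7 = 8] +7 is outermost — subtract 7 both sides, so sub: x = 1.

Answer: x ∈ {1}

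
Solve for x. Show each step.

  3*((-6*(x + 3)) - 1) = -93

Step 1. [3*((-6*(x + 3)) - 1) = -93] leading coefficient 3: divide by 3, so div: (-6*(x + 3)) - 1 = -31.
Step 2. [(-6*(x + 3)) - 1 = -31] the outer -1 inverts by adding 1 ⇒ sub: -6*(x + 3) = -30.
Step 3. [-6*(x + 3) = -30] divide by the outer -6 ⇒ div: x + 3 = 5.
Step 4. [x + 3 = 5] +3 is outermost — subtract 3 both sides, so sub: x = 2.

Answer: x ∈ {2}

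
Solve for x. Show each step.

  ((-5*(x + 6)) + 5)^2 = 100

Step 1. [((-5*(x + 6)) + 5)^2 = 100] 100 ≥ 0, LHS is (·)² — take ±√. So sqrt: (-5*(x + 6)) + 5 = 10 or -10.
Step 2. [(-5*(x + 6)) + 5 = 10 or -10] -5 | LHS and -5 | 10 or -10: pull -5 out ⇒ factor: (x + 6) - 1 = -2 or 2.
Step 3. [(x + 6) - 1 = -2 or 2] add 1: x sits inside (… - 1). So sub: x + 6 = -1 or 3.
Step 4. [x + 6 = -1 or 3] 6 comes off first (subtract 6). So sub: x = -7 or -3.

Answer: x ∈ {-7, -3}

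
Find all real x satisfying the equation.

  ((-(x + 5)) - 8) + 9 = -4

Step 1. [((-(x + 5)) - 8) + 9 = -4] peel the +9: subtract 9 from each side. So sub: (-(x + 5)) - 8 = -13.
Step 2. [(-(x + 5)) - 8 = -13] 8 comes off first (add 8) ⇒ sub: -(x + 5) = -5.
Step 3. [-(x + 5) = -5] flip signs both sides. So neg: x + 5 = 5.
Step 4. [x + 5 = 5] 5 comes off first (subtract 5). So sub: x = 0.

Answer: x ∈ {0}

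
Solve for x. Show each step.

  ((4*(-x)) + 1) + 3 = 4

Step 1. [((4*(-x)) + 1) + 3 = 4] 3 comes off first (subtract 3) ⇒ sub: (4*(-x)) + 1 = 1.
Step 2. [(4*(-x)) + 1 = 1] 1 comes off first (subtract 1), so sub: 4*(-x) = 0.
Step 3. [4*(-x) = 0] 4·(inner) — divide through by 4 ⇒ div: -x = 0.
Step 4. [-x = 0] leading − — multiply by −1. So neg: x = 0.

Answer: x ∈ {0}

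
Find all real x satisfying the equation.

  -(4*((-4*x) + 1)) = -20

Step 1. [-(4*((-4*x) + 1)) = -20] flip signs both sides. So neg: 4*((-4*x) + 1) = 20.
Step 2. [4*((-4*x) + 1) = 20] LHS = 4·(…); ÷4 both sides. So div: (-4*x) + 1 = 5.
Step 3. [(-4*x) + 1 = 5] 1 comes off first (subtract 1), so sub: -4*x = 4.
Step 4. [-4*x = 4] divide by the outer -4, so div: x = -1.

Answer: x ∈ {-1}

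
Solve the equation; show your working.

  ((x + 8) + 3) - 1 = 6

Step 1. [((x + 8) + 3) - 1 = 6] -1 is outermost — add 1 both sides ⇒ sub: (x + 8) + 3 = 7.
Step 2. [(x + 8) + 3 = 7] subtract 3: x sits inside (… + 3), so sub: x + 8 = 4.
Step 3. [x + 8 = 4] subtract 8: x sits inside (… + 8). So sub: x = -4.

Answer: x ∈ {-4}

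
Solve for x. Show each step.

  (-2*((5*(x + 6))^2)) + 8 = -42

Step 1. [(-2*((5*(x + 6))^2)) + 8 = -42] -2 | LHS and -2 | -42: pull -2 out, so factor: ((5*(x + 6))^2) - 4 = 21.
Step 2. [((5*(x + 6))^2) - 4 = 21] peel the -4: add 4 from each side ⇒ sub: (5*(x + 6))^2 = 25.
Step 3. [(5*(x + 6))^2 = 25] √ both sides: 25 ≥ 0 gives two branches ⇒ sqrt: 5*(x + 6) = 5 or -5.
Step 4. [5*(x + 6) = 5 or -5] 5 out front; divide by 5. So div: x + 6 = 1 or -1.
Step 5. [x + 6 = 1 or -1] 6 comes off first (subtract 6). So sub: x = -5 or -7.

Answer: x ∈ {-7, -5}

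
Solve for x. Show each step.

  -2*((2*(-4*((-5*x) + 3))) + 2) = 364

Step 1. [-2*((2*(-4*((-5*x) + 3))) + 2) = 364] -2·(inner) — divide through by -2. So div: (2*(-4*((-5*x) + 3))) + 2 = -182.
Step 2. [(2*(-4*((-5*x) + 3))) + 2 = -182] 2 comes off first (subtract 2), so sub: 2*(-4*((-5*x) + 3)) = -184.
Step 3. [2*(-4*((-5*x) + 3)) = -184] leading coefficient 2: divide by 2 ⇒ div: -4*((-5*x) + 3) = -92.
Step 4. [-4*((-5*x) + 3) = -92] -4·(inner) — divide through by -4, so div: (-5*x) + 3 = 23.
Step 5. [(-5*x) + 3 = 23] peel the +3: subtract 3 from each side. So sub: -5*x = 20.
Step 6. [-5*x = 20] divide by the outer -5 ⇒ div: x = -4.

Answer: x ∈ {-4}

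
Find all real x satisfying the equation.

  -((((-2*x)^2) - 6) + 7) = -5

Step 1. [-((((-2*x)^2) - 6) + 7) = -5] flip signs both sides ⇒ neg: (((-2*x)^2) - 6) + 7 = 5.
Step 2. [(((-2*x)^2) - 6) + 7 = 5] peel the +7: subtract 7 from each side, so sub: ((-2*x)^2) - 6 = -2.
Step 3. [((-2*x)^2) - 6 = -2] the outer -6 inverts by adding 6. So sub: (-2*x)^2 = 4.
Step 4. [(-2*x)^2 = 4] √ both sides: 4 ≥ 0 gives two branches ⇒ sqrt: -2*x = 2 or -2.
Step 5. [-2*x = 2 or -2] LHS = -2·(…); ÷-2 both sides ⇒ div: x = -1 or 1.

Answer: x ∈ {-1, 1}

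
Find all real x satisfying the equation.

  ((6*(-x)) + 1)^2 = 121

Step 1. [((6*(-x)) + 1)^2 = 121] √ both sides: 121 ≥ 0 gives two branches, so sqrt: (6*(-x)) + 1 = 11 or -11.
Step 2. [(6*(-x)) + 1 = 11 or -11] peel the +1: subtract 1 from each side. So sub: 6*(-x) = 10 or -12.
Step 3. [6*(-x) = 10 or -12] leading coefficient 6: divide by 6, so div: -x = 5/3 or -2.
Step 4. [-x = 5/3 or -2] flip signs both sides, so neg: x = -5/3 or 2.

Answer: x ∈ {-5/3, 2}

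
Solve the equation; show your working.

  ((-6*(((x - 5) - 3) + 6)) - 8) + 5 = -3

Step 1. [((-6*(((x - 5) - 3) + 6)) - 8) + 5 = -3] +5 is outermost — subtract 5 both sides ⇒ sub: (-6*(((x - 5) - 3) + 6)) - 8 = -8.
Step 2. [(-6*(((x - 5) - 3) + 6)) - 8 = -8] the outer -8 inverts by adding 8. So sub: -6*(((x - 5) - 3) + 6) = 0.
Step 3. [-6*(((x - 5) - 3) + 6) = 0] LHS = -6·(…); ÷-6 both sides. So div: ((x - 5) - 3) + 6 = 0.
Step 4. [((x - 5) - 3) + 6 = 0] +6 is outermost — subtract 6 both sides. So sub: (x - 5) - 3 = -6.
Step 5. [(x - 5) - 3 = -6] the outer -3 inverts by adding 3 ⇒ sub: x - 5 = -3.
Step 6. [x - 5 = -3] 5 comes off first (add 5). So sub: x = 2.

Answer: x ∈ {2}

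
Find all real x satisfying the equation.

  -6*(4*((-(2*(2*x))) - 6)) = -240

Step 1. [-6*(4*((-(2*(2*x))) - 6)) = -240] LHS = -6·(…); ÷-6 both sides. So div: 4*((-(2*(2*x))) - 6) = 40.
Step 2. [4*((-(2*(2*x))) - 6) = 40] 4·(inner) — divide through by 4, so div: (-(2*(2*x))) - 6 = 10.
Step 3. [(-(2*(2*x))) - 6 = 10] 6 comes off first (add 6) ⇒ sub: -(2*(2*x)) = 16.
Step 4. [-(2*(2*x)) = 16] leading − — multiply by −1 ⇒ neg: 2*(2*x) = -16.
Step 5. [2*(2*x) = -16] 2 out front; divide by 2. So div: 2*x = -8.
Step 6. [2*x = -8] LHS = 2·(…); ÷2 both sides, so div: x = -4.

Answer: x ∈ {-4}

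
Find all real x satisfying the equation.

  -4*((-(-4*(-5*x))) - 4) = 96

Step 1. [-4*((-(-4*(-5*x))) - 4) = 96] -4 out front; divide by -4, so div: (-(-4*(-5*x))) - 4 = -24.
Step 2. [(-(-4*(-5*x))) - 4 = -24] 4 comes off first (add 4) ⇒ sub: -(-4*(-5*x)) = -20.
Step 3. [-(-4*(-5*x)) = -20] flip signs both sides. So neg: -4*(-5*x) = 20.
Step 4. [-4*(-5*x) = 20] divide by the outer -4, so div: -5*x = -5.
Step 5. [-5*x = -5] -5·(inner) — divide through by -5 ⇒ div: x = 1.

Answer: x ∈ {1}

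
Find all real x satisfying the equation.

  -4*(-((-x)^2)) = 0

Step 1. [-4*(-((-x)^2)) = 0] leading coefficient -4: divide by -4 ⇒ div: -((-x)^2) = 0.
Step 2. [-((-x)^2) = 0] flip signs both sides, so neg: (-x)^2 = 0.
Step 3. [(-x)^2 = 0] LHS squared, RHS 0 ≥ 0: apply √ (±) ⇒ sqrt: -x = 0.
Step 4. [-x = 0] leading − — multiply by −1, so neg: x = 0.

Answer: x ∈ {0}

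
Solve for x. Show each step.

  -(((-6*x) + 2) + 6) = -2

Step 1. [-(((-6*x) + 2) + 6) = -2] LHS negated; negate both sides ⇒ neg: ((-6*x) + 2) + 6 = 2.
Step 2. [((-6*x) + 2) + 6 = 2] subtract 6: x sits inside (… + 6), so sub: (-6*x) + 2 = -4.
Step 3. [(-6*x) + 2 = -4] peel the +2: subtract 2 from each side, so sub: -6*x = -6.
Step 4. [-6*x = -6] leading coefficient -6: divide by -6. So div: x = 1.

Answer: x ∈ {1}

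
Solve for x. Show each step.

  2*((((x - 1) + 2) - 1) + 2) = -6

Step 1. [2*((((x - 1) + 2) - 1) + 2) = -6] 2 out front; divide by 2, so div: (((x - 1) + 2) - 1) + 2 = -3.
Step 2. [(((x - 1) + 2) - 1) + 2 = -3] peel the +2: subtract 2 from each side ⇒ sub: ((x - 1) + 2) - 1 = -5.
Step 3. [((x - 1) + 2) - 1 = -5] -1 is outermost — add 1 both sides. So sub: (x - 1) + 2 = -4.
Step 4. [(x - 1) + 2 = -4] the outer +2 inverts by subtracting 2. So sub: x - 1 = -6.
Step 5. [x - 1 = -6] the outer -1 inverts by adding 1, so sub: x = -5.

Answer: x ∈ {-5}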